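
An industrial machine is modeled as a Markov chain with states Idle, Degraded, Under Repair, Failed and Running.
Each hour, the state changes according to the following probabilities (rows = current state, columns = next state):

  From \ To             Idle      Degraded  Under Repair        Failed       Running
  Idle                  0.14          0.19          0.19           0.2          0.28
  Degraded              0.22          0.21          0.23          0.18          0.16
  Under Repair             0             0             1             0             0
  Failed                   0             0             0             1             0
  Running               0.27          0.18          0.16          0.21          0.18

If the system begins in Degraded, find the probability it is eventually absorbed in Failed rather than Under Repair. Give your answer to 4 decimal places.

Let h(s) be the probability of absorption at Failed starting from transient state s. Then h(Failed) = 1 and h(Under Repair) = 0. By first-step analysis:
h(Idle) = 0.14·h(Idle) + 0.19·h(Degraded) + 0.19·0 + 0.2·1 + 0.28·h(Running)
h(Degraded) = 0.22·h(Idle) + 0.21·h(Degraded) + 0.23·0 + 0.18·1 + 0.16·h(Running)
h(Running) = 0.27·h(Idle) + 0.18·h(Degraded) + 0.16·0 + 0.21·1 + 0.18·h(Running)
Solving: h(Idle) = 0.5101, h(Degraded) = 0.4770, h(Running) = 0.5288.
Starting from Degraded, the probability is 0.4770.

0.4770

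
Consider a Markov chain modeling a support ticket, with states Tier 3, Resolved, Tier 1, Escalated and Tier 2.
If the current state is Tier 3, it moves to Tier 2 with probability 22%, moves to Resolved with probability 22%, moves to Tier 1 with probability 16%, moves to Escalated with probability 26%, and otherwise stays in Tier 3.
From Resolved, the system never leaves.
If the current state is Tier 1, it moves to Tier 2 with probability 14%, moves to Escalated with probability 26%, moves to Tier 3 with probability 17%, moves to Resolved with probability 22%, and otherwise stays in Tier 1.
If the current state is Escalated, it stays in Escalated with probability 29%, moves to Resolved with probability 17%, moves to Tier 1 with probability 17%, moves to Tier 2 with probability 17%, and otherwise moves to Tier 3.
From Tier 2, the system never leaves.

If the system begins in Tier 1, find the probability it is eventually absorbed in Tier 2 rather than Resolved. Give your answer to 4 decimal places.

Let h(s) be the probability of absorption at Tier 2 starting from transient state s. Then h(Tier 2) = 1 and h(Resolved) = 0. By first-step analysis:
h(Tier 3) = 0.14·h(Tier 3) + 0.22·0 + 0.16·h(Tier 1) + 0.26·h(Escalated) + 0.22·1
h(Tier 1) = 0.17·h(Tier 3) + 0.22·0 + 0.21·h(Tier 1) + 0.26·h(Escalated) + 0.14·1
h(Escalated) = 0.2·h(Tier 3) + 0.17·0 + 0.17·h(Tier 1) + 0.29·h(Escalated) + 0.17·1
Solving: h(Tier 3) = 0.4829, h(Tier 1) = 0.4393, h(Escalated) = 0.4806.
Starting from Tier 1, the probability is 0.4393.

0.4393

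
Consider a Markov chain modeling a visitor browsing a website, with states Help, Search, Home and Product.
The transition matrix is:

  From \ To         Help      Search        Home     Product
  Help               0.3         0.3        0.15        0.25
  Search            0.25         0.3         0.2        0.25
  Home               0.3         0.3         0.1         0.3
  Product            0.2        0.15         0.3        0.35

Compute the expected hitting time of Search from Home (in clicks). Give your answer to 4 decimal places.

3.9252

Let t(s) be the expected number of clicks to first reach Search from state s, with t(Search) = 0. Conditioning on the first click:
t(Help) = 1 + 0.3·t(Help) + 0.15·t(Home) + 0.25·t(Product)
t(Home) = 1 + 0.3·t(Help) + 0.1·t(Home) + 0.3·t(Product)
t(Product) = 1 + 0.2·t(Help) + 0.3·t(Home) + 0.35·t(Product)
Solving: t(Help) = 3.8941, t(Home) = 3.9252, t(Product) = 4.5483.
Expected clicks from Home to Search: 3.9252.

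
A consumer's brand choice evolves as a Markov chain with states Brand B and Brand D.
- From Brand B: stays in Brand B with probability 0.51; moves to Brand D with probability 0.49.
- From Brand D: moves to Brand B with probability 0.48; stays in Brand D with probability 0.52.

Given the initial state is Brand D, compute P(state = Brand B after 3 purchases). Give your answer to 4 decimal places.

Propagate the distribution vector 3 purchases from Brand D.
After 0 purchases: (0.0000, 1.0000)
After 1 purchase: (0.4800, 0.5200)
After 2 purchases: (0.4944, 0.5056)
After 3 purchases: (0.4948, 0.5052)
P(in Brand B after 3 purchases) = 0.4948

0.4948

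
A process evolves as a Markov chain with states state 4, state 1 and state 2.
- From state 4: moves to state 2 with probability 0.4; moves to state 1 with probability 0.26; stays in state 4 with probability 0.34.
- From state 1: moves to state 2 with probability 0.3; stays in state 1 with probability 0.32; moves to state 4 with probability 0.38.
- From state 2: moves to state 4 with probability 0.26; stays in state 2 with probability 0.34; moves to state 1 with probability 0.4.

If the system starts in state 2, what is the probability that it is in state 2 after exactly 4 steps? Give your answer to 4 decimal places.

0.3465

Propagate the distribution vector 4 steps from state 2.
After 0 steps: (0.0000, 0.0000, 1.0000)
After 1 step: (0.2600, 0.4000, 0.3400)
After 2 steps: (0.3288, 0.3316, 0.3396)
After 3 steps: (0.3261, 0.3274, 0.3465)
After 4 steps: (0.3254, 0.3282, 0.3465)
P(in state 2 after 4 steps) = 0.3465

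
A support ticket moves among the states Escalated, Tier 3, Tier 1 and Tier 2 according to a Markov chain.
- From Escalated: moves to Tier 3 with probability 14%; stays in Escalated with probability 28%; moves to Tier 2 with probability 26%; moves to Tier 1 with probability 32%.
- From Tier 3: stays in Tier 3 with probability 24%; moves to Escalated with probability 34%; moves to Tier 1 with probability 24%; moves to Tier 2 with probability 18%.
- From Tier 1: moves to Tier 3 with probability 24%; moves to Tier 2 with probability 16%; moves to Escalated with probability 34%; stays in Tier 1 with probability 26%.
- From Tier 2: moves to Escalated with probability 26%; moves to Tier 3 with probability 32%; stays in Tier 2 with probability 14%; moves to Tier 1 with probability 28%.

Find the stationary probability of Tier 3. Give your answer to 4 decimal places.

0.2247

Let the stationary distribution be π with π = πP and π_1 + π_2 + π_3 + π_4 = 1.
π_1 = 0.28·π_1 + 0.34·π_2 + 0.34·π_3 + 0.26·π_4
π_2 = 0.14·π_1 + 0.24·π_2 + 0.24·π_3 + 0.32·π_4
π_3 = 0.32·π_1 + 0.24·π_2 + 0.26·π_3 + 0.28·π_4
Solving with the normalization constraint gives π = (0.3063, 0.2247, 0.2777, 0.1913).
So the stationary probability of Tier 3 is 0.2247.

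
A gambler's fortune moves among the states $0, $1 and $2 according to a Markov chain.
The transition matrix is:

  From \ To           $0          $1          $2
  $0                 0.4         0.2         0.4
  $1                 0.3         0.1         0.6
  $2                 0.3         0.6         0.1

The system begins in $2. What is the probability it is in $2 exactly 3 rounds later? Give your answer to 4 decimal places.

0.2890

Propagate the distribution vector 3 rounds from $2.
After 0 rounds: (0.0000, 0.0000, 1.0000)
After 1 round: (0.3000, 0.6000, 0.1000)
After 2 rounds: (0.3300, 0.1800, 0.4900)
After 3 rounds: (0.3330, 0.3780, 0.2890)
P(in $2 after 3 rounds) = 0.2890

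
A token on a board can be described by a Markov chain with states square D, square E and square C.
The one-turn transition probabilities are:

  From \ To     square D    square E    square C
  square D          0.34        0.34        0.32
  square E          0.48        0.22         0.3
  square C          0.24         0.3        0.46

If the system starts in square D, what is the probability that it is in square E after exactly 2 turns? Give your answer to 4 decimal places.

0.2864

Sum over the intermediate state after 1 turn:
P = P(square D→square D)·P(square D→square E) + P(square D→square E)·P(square E→square E) + P(square D→square C)·P(square C→square E)
  = 0.34×0.34 + 0.34×0.22 + 0.32×0.3
  = 0.1156 + 0.0748 + 0.0960 = 0.2864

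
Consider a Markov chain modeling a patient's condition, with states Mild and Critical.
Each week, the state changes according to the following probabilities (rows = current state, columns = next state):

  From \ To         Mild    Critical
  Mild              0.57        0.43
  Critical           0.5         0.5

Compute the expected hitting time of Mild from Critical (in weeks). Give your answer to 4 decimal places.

Let t(s) be the expected number of weeks to first reach Mild from state s, with t(Mild) = 0. Conditioning on the first week:
t(Critical) = 1 + 0.5·t(Critical)
Solving: t(Critical) = 2.0000.
Expected weeks from Critical to Mild: 2.0000.

2.0000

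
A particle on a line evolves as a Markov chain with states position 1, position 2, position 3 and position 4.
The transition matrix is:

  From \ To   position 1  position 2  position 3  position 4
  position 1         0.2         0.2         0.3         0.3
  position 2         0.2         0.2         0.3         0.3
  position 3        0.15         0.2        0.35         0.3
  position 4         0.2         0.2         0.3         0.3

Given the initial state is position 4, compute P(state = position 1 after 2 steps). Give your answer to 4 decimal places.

Propagate the distribution vector 2 steps from position 4.
After 0 steps: (0.0000, 0.0000, 0.0000, 1.0000)
After 1 step: (0.2000, 0.2000, 0.3000, 0.3000)
After 2 steps: (0.1850, 0.2000, 0.3150, 0.3000)
P(in position 1 after 2 steps) = 0.1850

0.1850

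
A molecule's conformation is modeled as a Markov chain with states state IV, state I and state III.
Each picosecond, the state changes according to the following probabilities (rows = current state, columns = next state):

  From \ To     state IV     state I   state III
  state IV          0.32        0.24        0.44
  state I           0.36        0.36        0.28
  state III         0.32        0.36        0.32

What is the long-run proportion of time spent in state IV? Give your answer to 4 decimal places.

Let the stationary distribution be π with π = πP and π_1 + π_2 + π_3 = 1.
π_1 = 0.32·π_1 + 0.36·π_2 + 0.32·π_3
π_2 = 0.24·π_1 + 0.36·π_2 + 0.36·π_3
Solving with the normalization constraint gives π = (0.3328, 0.3201, 0.3471).
So the stationary probability of state IV is 0.3328.

0.3328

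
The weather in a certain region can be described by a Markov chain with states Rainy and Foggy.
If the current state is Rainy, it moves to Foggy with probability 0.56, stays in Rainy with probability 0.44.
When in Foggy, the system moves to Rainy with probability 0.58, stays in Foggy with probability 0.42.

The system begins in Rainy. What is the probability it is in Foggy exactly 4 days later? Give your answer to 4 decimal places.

Propagate the distribution vector 4 days from Rainy.
After 0 days: (1.0000, 0.0000)
After 1 day: (0.4400, 0.5600)
After 2 days: (0.5184, 0.4816)
After 3 days: (0.5074, 0.4926)
After 4 days: (0.5090, 0.4910)
P(in Foggy after 4 days) = 0.4910

0.4910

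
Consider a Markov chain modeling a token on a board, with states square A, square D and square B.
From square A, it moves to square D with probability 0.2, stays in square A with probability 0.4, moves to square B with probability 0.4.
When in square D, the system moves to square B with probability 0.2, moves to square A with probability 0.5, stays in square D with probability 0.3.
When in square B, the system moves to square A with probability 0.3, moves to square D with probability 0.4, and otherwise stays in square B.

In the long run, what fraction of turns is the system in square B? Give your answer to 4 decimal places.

Let the stationary distribution be π with π = πP and π_1 + π_2 + π_3 = 1.
π_1 = 0.4·π_1 + 0.5·π_2 + 0.3·π_3
π_2 = 0.2·π_1 + 0.3·π_2 + 0.4·π_3
Solving with the normalization constraint gives π = (0.3981, 0.2913, 0.3107).
So the stationary probability of square B is 0.3107.

0.3107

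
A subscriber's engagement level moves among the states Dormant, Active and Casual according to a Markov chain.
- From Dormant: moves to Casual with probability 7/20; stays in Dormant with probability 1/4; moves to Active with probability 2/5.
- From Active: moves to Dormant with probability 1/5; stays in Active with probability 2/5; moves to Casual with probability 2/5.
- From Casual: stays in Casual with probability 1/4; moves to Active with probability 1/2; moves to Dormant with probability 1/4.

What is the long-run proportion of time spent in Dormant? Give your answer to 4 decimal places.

0.2283

Let the stationary distribution be π with π = πP and π_1 + π_2 + π_3 = 1.
π_1 = 0.25·π_1 + 0.2·π_2 + 0.25·π_3
π_2 = 0.4·π_1 + 0.4·π_2 + 0.5·π_3
Solving with the normalization constraint gives π = (0.2283, 0.4338, 0.3379).
So the stationary probability of Dormant is 0.2283.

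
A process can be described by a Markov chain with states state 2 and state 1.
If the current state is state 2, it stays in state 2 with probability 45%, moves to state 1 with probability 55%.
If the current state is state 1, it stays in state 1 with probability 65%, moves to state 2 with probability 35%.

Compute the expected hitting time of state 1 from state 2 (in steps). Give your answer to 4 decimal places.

1.8182

Let t(s) be the expected number of steps to first reach state 1 from state s, with t(state 1) = 0. Conditioning on the first step:
t(state 2) = 1 + 0.45·t(state 2)
Solving: t(state 2) = 1.8182.
Expected steps from state 2 to state 1: 1.8182.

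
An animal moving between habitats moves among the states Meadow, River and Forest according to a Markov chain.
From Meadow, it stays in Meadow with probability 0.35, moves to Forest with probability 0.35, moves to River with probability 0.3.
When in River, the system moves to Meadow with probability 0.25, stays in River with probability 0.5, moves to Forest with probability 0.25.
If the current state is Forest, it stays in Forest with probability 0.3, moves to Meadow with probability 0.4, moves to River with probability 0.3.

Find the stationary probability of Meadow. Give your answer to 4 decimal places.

Let the stationary distribution be π with π = πP and π_1 + π_2 + π_3 = 1.
π_1 = 0.35·π_1 + 0.25·π_2 + 0.4·π_3
π_2 = 0.3·π_1 + 0.5·π_2 + 0.3·π_3
Solving with the normalization constraint gives π = (0.3274, 0.3750, 0.2976).
So the stationary probability of Meadow is 0.3274.

0.3274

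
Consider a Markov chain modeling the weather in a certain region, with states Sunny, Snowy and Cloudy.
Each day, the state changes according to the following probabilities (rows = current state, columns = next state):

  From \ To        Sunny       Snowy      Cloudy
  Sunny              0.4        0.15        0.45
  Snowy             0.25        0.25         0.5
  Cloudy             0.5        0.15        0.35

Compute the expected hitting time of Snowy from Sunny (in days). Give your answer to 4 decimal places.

6.6667

Let t(s) be the expected number of days to first reach Snowy from state s, with t(Snowy) = 0. Conditioning on the first day:
t(Sunny) = 1 + 0.4·t(Sunny) + 0.45·t(Cloudy)
t(Cloudy) = 1 + 0.5·t(Sunny) + 0.35·t(Cloudy)
Solving: t(Sunny) = 6.6667, t(Cloudy) = 6.6667.
Expected days from Sunny to Snowy: 6.6667.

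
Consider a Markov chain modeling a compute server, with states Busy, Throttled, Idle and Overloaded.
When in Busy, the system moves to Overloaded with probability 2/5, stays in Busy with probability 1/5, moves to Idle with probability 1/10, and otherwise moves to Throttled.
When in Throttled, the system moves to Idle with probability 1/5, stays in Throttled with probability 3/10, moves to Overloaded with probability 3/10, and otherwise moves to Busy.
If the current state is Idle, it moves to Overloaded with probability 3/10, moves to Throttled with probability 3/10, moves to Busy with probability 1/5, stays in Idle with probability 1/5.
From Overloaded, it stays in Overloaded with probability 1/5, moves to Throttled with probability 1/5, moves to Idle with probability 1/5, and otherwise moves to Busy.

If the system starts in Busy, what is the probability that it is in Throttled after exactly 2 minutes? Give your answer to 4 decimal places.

Propagate the distribution vector 2 minutes from Busy.
After 0 minutes: (1.0000, 0.0000, 0.0000, 0.0000)
After 1 minute: (0.2000, 0.3000, 0.1000, 0.4000)
After 2 minutes: (0.2800, 0.2600, 0.1800, 0.2800)
P(in Throttled after 2 minutes) = 0.2600

0.2600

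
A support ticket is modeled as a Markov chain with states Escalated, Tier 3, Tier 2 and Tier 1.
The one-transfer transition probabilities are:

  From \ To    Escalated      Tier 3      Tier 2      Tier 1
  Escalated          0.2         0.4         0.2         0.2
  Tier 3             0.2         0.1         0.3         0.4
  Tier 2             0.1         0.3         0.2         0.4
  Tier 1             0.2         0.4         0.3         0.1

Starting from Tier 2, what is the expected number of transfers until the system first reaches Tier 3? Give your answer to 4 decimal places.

Let t(s) be the expected number of transfers to first reach Tier 3 from state s, with t(Tier 3) = 0. Conditioning on the first transfer:
t(Escalated) = 1 + 0.2·t(Escalated) + 0.2·t(Tier 2) + 0.2·t(Tier 1)
t(Tier 2) = 1 + 0.1·t(Escalated) + 0.2·t(Tier 2) + 0.4·t(Tier 1)
t(Tier 1) = 1 + 0.2·t(Escalated) + 0.3·t(Tier 2) + 0.1·t(Tier 1)
Solving: t(Escalated) = 2.6471, t(Tier 2) = 2.9167, t(Tier 1) = 2.6716.
Expected transfers from Tier 2 to Tier 3: 2.9167.

2.9167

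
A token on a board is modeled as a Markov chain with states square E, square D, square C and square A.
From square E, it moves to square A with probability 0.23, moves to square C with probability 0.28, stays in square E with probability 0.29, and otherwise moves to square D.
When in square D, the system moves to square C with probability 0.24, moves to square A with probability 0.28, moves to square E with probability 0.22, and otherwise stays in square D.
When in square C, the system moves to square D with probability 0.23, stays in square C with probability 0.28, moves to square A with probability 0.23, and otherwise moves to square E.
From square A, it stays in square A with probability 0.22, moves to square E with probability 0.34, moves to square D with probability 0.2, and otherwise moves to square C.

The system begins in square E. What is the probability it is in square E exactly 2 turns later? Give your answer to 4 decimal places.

0.2791

Propagate the distribution vector 2 turns from square E.
After 0 turns: (1.0000, 0.0000, 0.0000, 0.0000)
After 1 turn: (0.2900, 0.2000, 0.2800, 0.2300)
After 2 turns: (0.2791, 0.2204, 0.2628, 0.2377)
P(in square E after 2 turns) = 0.2791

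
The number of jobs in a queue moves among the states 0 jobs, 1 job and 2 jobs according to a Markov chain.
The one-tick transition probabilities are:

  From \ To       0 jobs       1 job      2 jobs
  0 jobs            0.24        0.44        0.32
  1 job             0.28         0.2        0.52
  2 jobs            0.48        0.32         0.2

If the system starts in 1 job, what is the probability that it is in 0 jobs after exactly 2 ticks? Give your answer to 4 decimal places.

Sum over the intermediate state after 1 tick:
P = P(1 job→0 jobs)·P(0 jobs→0 jobs) + P(1 job→1 job)·P(1 job→0 jobs) + P(1 job→2 jobs)·P(2 jobs→0 jobs)
  = 0.28×0.24 + 0.2×0.28 + 0.52×0.48
  = 0.0672 + 0.0560 + 0.2496 = 0.3728

0.3728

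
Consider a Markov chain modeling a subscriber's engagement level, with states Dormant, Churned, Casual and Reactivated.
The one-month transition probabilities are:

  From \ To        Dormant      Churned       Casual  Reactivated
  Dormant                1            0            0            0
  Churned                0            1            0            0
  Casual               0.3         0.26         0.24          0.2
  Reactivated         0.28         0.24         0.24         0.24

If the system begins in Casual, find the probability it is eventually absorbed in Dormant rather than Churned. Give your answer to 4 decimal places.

Let h(s) be the probability of absorption at Dormant starting from transient state s. Then h(Dormant) = 1 and h(Churned) = 0. By first-step analysis:
h(Casual) = 0.3·1 + 0.26·0 + 0.24·h(Casual) + 0.2·h(Reactivated)
h(Reactivated) = 0.28·1 + 0.24·0 + 0.24·h(Casual) + 0.24·h(Reactivated)
Solving: h(Casual) = 0.5363, h(Reactivated) = 0.5378.
Starting from Casual, the probability is 0.5363.

0.5363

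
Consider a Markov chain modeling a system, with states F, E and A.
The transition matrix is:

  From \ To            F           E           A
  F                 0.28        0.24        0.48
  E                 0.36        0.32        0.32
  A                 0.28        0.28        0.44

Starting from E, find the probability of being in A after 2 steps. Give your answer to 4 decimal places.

0.4160

Sum over the intermediate state after 1 step:
P = P(E→F)·P(F→A) + P(E→E)·P(E→A) + P(E→A)·P(A→A)
  = 0.36×0.48 + 0.32×0.32 + 0.32×0.44
  = 0.1728 + 0.1024 + 0.1408 = 0.4160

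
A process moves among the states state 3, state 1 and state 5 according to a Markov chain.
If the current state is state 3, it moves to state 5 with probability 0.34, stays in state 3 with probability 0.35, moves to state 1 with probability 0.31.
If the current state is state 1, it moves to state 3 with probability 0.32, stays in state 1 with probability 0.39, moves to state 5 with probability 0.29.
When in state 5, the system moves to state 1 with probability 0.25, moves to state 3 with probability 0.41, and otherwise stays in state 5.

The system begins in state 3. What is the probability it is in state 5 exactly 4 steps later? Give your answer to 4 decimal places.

0.3242

Propagate the distribution vector 4 steps from state 3.
After 0 steps: (1.0000, 0.0000, 0.0000)
After 1 step: (0.3500, 0.3100, 0.3400)
After 2 steps: (0.3611, 0.3144, 0.3245)
After 3 steps: (0.3600, 0.3157, 0.3243)
After 4 steps: (0.3600, 0.3158, 0.3242)
P(in state 5 after 4 steps) = 0.3242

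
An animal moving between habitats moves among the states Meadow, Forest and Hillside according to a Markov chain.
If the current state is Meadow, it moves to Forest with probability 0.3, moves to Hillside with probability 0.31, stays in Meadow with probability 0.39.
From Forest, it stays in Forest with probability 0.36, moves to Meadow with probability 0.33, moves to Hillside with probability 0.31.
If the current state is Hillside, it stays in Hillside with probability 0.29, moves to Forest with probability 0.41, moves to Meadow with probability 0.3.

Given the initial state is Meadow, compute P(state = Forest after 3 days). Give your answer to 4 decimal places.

0.3545

Propagate the distribution vector 3 days from Meadow.
After 0 days: (1.0000, 0.0000, 0.0000)
After 1 day: (0.3900, 0.3000, 0.3100)
After 2 days: (0.3441, 0.3521, 0.3038)
After 3 days: (0.3415, 0.3545, 0.3039)
P(in Forest after 3 days) = 0.3545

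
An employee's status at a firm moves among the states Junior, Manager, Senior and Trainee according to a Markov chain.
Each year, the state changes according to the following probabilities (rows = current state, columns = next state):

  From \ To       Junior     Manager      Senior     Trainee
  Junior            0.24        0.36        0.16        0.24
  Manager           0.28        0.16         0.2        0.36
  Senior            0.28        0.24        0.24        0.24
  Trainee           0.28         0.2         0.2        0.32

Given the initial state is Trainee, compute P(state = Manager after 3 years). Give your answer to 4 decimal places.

0.2411

Propagate the distribution vector 3 years from Trainee.
After 0 years: (0.0000, 0.0000, 0.0000, 1.0000)
After 1 year: (0.2800, 0.2000, 0.2000, 0.3200)
After 2 years: (0.2688, 0.2448, 0.1968, 0.2896)
After 3 years: (0.2692, 0.2411, 0.1971, 0.2925)
P(in Manager after 3 years) = 0.2411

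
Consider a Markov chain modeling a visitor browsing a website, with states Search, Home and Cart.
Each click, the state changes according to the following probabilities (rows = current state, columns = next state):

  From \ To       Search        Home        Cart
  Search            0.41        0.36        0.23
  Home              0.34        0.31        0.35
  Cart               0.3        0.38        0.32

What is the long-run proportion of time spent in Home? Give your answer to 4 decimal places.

0.3485

Let the stationary distribution be π with π = πP and π_1 + π_2 + π_3 = 1.
π_1 = 0.41·π_1 + 0.34·π_2 + 0.3·π_3
π_2 = 0.36·π_1 + 0.31·π_2 + 0.38·π_3
Solving with the normalization constraint gives π = (0.3527, 0.3485, 0.2987).
So the stationary probability of Home is 0.3485.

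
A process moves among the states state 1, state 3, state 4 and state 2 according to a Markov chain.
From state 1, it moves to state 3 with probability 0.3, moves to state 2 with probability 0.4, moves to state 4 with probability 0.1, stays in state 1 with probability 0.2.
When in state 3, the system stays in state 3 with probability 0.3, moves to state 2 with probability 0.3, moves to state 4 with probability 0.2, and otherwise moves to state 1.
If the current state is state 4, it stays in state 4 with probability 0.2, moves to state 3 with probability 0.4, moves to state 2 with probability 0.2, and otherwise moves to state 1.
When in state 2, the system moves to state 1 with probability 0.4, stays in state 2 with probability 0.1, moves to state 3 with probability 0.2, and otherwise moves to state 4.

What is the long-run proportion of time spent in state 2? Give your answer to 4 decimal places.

0.2542

Let the stationary distribution be π with π = πP and π_1 + π_2 + π_3 + π_4 = 1.
π_1 = 0.2·π_1 + 0.2·π_2 + 0.2·π_3 + 0.4·π_4
π_2 = 0.3·π_1 + 0.3·π_2 + 0.4·π_3 + 0.2·π_4
π_3 = 0.1·π_1 + 0.2·π_2 + 0.2·π_3 + 0.3·π_4
Solving with the normalization constraint gives π = (0.2508, 0.2946, 0.2003, 0.2542).
So the stationary probability of state 2 is 0.2542.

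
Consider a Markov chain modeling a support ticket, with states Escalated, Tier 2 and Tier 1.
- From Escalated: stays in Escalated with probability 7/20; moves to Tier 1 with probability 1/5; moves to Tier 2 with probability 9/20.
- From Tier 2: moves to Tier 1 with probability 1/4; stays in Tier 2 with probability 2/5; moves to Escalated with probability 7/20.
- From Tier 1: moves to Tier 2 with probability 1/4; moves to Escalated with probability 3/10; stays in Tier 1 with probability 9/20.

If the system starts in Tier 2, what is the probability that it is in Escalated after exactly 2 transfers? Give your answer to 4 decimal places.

0.3375

Sum over the intermediate state after 1 transfer:
P = P(Tier 2→Escalated)·P(Escalated→Escalated) + P(Tier 2→Tier 2)·P(Tier 2→Escalated) + P(Tier 2→Tier 1)·P(Tier 1→Escalated)
  = 0.35×0.35 + 0.4×0.35 + 0.25×0.3
  = 0.1225 + 0.1400 + 0.0750 = 0.3375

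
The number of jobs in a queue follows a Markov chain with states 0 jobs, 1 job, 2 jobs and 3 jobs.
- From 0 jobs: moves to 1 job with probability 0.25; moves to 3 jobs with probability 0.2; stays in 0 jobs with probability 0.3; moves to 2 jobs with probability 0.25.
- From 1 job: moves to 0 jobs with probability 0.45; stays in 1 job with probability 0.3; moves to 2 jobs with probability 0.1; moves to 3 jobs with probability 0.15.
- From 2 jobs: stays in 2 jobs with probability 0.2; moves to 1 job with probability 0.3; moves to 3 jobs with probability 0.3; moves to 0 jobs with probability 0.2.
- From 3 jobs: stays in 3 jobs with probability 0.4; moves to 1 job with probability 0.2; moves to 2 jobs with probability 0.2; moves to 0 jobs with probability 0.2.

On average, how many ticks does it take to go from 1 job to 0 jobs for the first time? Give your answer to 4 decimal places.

Let t(s) be the expected number of ticks to first reach 0 jobs from state s, with t(0 jobs) = 0. Conditioning on the first tick:
t(1 job) = 1 + 0.3·t(1 job) + 0.1·t(2 jobs) + 0.15·t(3 jobs)
t(2 jobs) = 1 + 0.3·t(1 job) + 0.2·t(2 jobs) + 0.3·t(3 jobs)
t(3 jobs) = 1 + 0.2·t(1 job) + 0.2·t(2 jobs) + 0.4·t(3 jobs)
Solving: t(1 job) = 2.7848, t(2 jobs) = 3.7342, t(3 jobs) = 3.8397.
Expected ticks from 1 job to 0 jobs: 2.7848.

2.7848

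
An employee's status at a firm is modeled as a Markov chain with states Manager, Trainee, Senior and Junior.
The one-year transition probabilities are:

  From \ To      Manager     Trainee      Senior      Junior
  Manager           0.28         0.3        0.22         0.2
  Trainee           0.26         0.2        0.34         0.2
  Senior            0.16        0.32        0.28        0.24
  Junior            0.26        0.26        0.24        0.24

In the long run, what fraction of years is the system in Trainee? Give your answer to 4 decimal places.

Let the stationary distribution be π with π = πP and π_1 + π_2 + π_3 + π_4 = 1.
π_1 = 0.28·π_1 + 0.26·π_2 + 0.16·π_3 + 0.26·π_4
π_2 = 0.3·π_1 + 0.2·π_2 + 0.32·π_3 + 0.26·π_4
π_3 = 0.22·π_1 + 0.34·π_2 + 0.28·π_3 + 0.24·π_4
Solving with the normalization constraint gives π = (0.2374, 0.2697, 0.2731, 0.2197).
So the stationary probability of Trainee is 0.2697.

0.2697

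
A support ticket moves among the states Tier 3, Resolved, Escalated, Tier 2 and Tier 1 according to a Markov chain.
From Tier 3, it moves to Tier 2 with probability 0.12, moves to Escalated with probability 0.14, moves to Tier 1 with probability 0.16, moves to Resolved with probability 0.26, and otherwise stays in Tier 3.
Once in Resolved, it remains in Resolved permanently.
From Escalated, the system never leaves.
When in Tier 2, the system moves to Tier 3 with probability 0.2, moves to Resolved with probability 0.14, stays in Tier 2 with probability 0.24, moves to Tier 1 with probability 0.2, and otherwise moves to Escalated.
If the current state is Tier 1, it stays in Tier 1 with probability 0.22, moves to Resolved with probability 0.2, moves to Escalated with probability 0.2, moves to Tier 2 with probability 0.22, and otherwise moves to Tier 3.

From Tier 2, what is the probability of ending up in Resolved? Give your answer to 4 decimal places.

0.4725

Let h(s) be the probability of absorption at Resolved starting from transient state s. Then h(Resolved) = 1 and h(Escalated) = 0. By first-step analysis:
h(Tier 3) = 0.32·h(Tier 3) + 0.26·1 + 0.14·0 + 0.12·h(Tier 2) + 0.16·h(Tier 1)
h(Tier 2) = 0.2·h(Tier 3) + 0.14·1 + 0.22·0 + 0.24·h(Tier 2) + 0.2·h(Tier 1)
h(Tier 1) = 0.16·h(Tier 3) + 0.2·1 + 0.2·0 + 0.22·h(Tier 2) + 0.22·h(Tier 1)
Solving: h(Tier 3) = 0.5857, h(Tier 2) = 0.4725, h(Tier 1) = 0.5098.
Starting from Tier 2, the probability is 0.4725.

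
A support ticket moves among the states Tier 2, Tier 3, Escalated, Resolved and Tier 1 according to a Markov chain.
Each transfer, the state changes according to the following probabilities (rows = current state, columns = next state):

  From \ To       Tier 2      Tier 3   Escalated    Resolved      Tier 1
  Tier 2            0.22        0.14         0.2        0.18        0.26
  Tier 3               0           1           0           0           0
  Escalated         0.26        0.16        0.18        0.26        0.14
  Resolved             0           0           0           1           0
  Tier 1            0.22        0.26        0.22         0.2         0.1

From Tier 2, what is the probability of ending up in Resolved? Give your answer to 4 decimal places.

Let h(s) be the probability of absorption at Resolved starting from transient state s. Then h(Resolved) = 1 and h(Tier 3) = 0. By first-step analysis:
h(Tier 2) = 0.22·h(Tier 2) + 0.14·0 + 0.2·h(Escalated) + 0.18·1 + 0.26·h(Tier 1)
h(Escalated) = 0.26·h(Tier 2) + 0.16·0 + 0.18·h(Escalated) + 0.26·1 + 0.14·h(Tier 1)
h(Tier 1) = 0.22·h(Tier 2) + 0.26·0 + 0.22·h(Escalated) + 0.2·1 + 0.1·h(Tier 1)
Solving: h(Tier 2) = 0.5430, h(Escalated) = 0.5738, h(Tier 1) = 0.4952.
Starting from Tier 2, the probability is 0.5430.

0.5430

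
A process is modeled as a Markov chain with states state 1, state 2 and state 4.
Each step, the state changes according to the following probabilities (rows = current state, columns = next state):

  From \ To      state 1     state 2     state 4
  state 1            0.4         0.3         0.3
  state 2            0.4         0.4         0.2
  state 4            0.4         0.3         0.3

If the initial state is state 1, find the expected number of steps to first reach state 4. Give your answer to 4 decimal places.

3.7500

Let t(s) be the expected number of steps to first reach state 4 from state s, with t(state 4) = 0. Conditioning on the first step:
t(state 1) = 1 + 0.4·t(state 1) + 0.3·t(state 2)
t(state 2) = 1 + 0.4·t(state 1) + 0.4·t(state 2)
Solving: t(state 1) = 3.7500, t(state 2) = 4.1667.
Expected steps from state 1 to state 4: 3.7500.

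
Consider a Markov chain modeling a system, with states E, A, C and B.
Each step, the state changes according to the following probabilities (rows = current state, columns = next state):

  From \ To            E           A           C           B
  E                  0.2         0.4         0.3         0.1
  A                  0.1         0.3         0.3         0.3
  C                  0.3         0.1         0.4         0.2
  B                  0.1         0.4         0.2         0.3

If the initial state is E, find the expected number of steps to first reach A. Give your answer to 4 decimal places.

3.2735

Let t(s) be the expected number of steps to first reach A from state s, with t(A) = 0. Conditioning on the first step:
t(E) = 1 + 0.2·t(E) + 0.3·t(C) + 0.1·t(B)
t(C) = 1 + 0.3·t(E) + 0.4·t(C) + 0.2·t(B)
t(B) = 1 + 0.1·t(E) + 0.2·t(C) + 0.3·t(B)
Solving: t(E) = 3.2735, t(C) = 4.3498, t(B) = 3.1390.
Expected steps from E to A: 3.2735.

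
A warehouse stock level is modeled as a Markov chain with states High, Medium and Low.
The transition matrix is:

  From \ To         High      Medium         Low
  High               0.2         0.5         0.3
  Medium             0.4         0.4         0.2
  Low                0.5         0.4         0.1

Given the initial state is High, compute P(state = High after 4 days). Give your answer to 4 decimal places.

Propagate the distribution vector 4 days from High.
After 0 days: (1.0000, 0.0000, 0.0000)
After 1 day: (0.2000, 0.5000, 0.3000)
After 2 days: (0.3900, 0.4200, 0.1900)
After 3 days: (0.3410, 0.4390, 0.2200)
After 4 days: (0.3538, 0.4341, 0.2121)
P(in High after 4 days) = 0.3538

0.3538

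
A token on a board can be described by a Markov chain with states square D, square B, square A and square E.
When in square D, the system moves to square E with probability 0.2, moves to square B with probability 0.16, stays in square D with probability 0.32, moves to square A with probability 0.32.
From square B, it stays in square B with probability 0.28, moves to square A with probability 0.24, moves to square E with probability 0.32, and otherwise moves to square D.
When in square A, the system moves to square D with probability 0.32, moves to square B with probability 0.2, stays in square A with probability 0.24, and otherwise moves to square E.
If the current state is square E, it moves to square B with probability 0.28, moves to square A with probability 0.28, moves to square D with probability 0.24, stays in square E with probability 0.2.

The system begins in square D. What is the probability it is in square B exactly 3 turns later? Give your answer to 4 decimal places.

0.2247

Propagate the distribution vector 3 turns from square D.
After 0 turns: (1.0000, 0.0000, 0.0000, 0.0000)
After 1 turn: (0.3200, 0.1600, 0.3200, 0.2000)
After 2 turns: (0.2784, 0.2160, 0.2736, 0.2320)
After 3 turns: (0.2669, 0.2247, 0.2716, 0.2369)
P(in square B after 3 turns) = 0.2247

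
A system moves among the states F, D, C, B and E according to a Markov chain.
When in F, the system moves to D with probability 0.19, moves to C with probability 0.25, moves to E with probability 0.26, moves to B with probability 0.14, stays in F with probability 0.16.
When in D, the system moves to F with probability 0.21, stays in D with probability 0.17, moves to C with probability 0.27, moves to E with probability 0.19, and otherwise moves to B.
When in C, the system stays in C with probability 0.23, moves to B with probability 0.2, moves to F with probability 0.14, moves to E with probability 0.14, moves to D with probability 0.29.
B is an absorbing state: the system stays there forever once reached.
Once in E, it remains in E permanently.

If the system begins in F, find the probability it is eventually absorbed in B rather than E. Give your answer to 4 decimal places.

0.4250

Let h(s) be the probability of absorption at B starting from transient state s. Then h(B) = 1 and h(E) = 0. By first-step analysis:
h(F) = 0.16·h(F) + 0.19·h(D) + 0.25·h(C) + 0.14·1 + 0.26·0
h(D) = 0.21·h(F) + 0.17·h(D) + 0.27·h(C) + 0.16·1 + 0.19·0
h(C) = 0.14·h(F) + 0.29·h(D) + 0.23·h(C) + 0.2·1 + 0.14·0
Solving: h(F) = 0.4250, h(D) = 0.4672, h(C) = 0.5130.
Starting from F, the probability is 0.4250.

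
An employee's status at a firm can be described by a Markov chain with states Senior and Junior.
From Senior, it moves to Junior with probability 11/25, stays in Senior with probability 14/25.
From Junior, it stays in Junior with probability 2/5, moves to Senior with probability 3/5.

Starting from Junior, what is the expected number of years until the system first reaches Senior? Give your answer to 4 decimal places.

Let t(s) be the expected number of years to first reach Senior from state s, with t(Senior) = 0. Conditioning on the first year:
t(Junior) = 1 + 0.4·t(Junior)
Solving: t(Junior) = 1.6667.
Expected years from Junior to Senior: 1.6667.

1.6667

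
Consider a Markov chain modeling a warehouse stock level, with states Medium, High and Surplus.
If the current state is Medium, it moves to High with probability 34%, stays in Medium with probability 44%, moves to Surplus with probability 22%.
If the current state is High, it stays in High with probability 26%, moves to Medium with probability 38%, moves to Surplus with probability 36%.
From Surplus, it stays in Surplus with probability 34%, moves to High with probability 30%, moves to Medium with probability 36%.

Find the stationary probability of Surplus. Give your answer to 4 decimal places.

Let the stationary distribution be π with π = πP and π_1 + π_2 + π_3 = 1.
π_1 = 0.44·π_1 + 0.38·π_2 + 0.36·π_3
π_2 = 0.34·π_1 + 0.26·π_2 + 0.3·π_3
Solving with the normalization constraint gives π = (0.3979, 0.3038, 0.2983).
So the stationary probability of Surplus is 0.2983.

0.2983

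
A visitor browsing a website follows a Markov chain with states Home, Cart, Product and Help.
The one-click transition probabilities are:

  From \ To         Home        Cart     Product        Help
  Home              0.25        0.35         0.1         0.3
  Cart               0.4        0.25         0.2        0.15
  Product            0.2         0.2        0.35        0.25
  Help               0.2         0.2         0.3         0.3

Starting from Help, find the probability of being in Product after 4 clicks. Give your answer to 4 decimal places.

0.2349

Propagate the distribution vector 4 clicks from Help.
After 0 clicks: (0.0000, 0.0000, 0.0000, 1.0000)
After 1 click: (0.2000, 0.2000, 0.3000, 0.3000)
After 2 clicks: (0.2500, 0.2400, 0.2550, 0.2550)
After 3 clicks: (0.2605, 0.2495, 0.2388, 0.2513)
After 4 clicks: (0.2629, 0.2516, 0.2349, 0.2506)
P(in Product after 4 clicks) = 0.2349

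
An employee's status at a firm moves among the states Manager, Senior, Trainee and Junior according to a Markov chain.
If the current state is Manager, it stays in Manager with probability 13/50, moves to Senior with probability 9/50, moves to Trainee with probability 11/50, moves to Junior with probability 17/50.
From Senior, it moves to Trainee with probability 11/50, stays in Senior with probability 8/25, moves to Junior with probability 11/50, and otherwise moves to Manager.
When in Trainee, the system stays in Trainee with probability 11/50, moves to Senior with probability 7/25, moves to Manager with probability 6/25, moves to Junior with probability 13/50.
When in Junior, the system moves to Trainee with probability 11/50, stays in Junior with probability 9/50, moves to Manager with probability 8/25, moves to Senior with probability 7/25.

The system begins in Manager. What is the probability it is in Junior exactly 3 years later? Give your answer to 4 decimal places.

Propagate the distribution vector 3 years from Manager.
After 0 years: (1.0000, 0.0000, 0.0000, 0.0000)
After 1 year: (0.2600, 0.1800, 0.2200, 0.3400)
After 2 years: (0.2724, 0.2612, 0.2200, 0.2464)
After 3 years: (0.2652, 0.2632, 0.2200, 0.2516)
P(in Junior after 3 years) = 0.2516

0.2516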